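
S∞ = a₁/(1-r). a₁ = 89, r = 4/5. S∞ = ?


S∞ = a₁/(1-r) = 89/(1 - 4/5)
= 89/(1/5)
= 445

S∞ = 445


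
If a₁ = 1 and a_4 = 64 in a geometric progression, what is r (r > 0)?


r^(n-1) = aₙ/a₁
r^3 = 64/1 = 64
r = 64^(1/3)
= 4

r = 4


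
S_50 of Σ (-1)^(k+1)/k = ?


S = 1 - 1/2 + 1/3 - 1/4 + 1/5 - 1/6 + 1/7 - 1/8 ± ...
= 0.6832
(Full series converges to +ln(2) ≈ +0.6931)

S_50 = 0.6832


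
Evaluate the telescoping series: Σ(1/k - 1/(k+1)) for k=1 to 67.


Telescoping: adjacent terms cancel.
= 1/1 - 1/68
= 1 - 1/68 = 67/68

Sum = 67/68


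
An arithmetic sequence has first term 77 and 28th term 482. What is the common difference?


d = (aₙ - a₁)/(n-1)
= (482 - 77)/(28-1)
= 405/27 = 15

d = 15


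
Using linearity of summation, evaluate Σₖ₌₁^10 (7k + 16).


Σ(7k+16) = 7·Σk + 16·n
= 7·55 + 16·10
= 385 + 160 = 545

Σ = 545


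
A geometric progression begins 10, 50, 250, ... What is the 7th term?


aₙ = a₁·r^(n-1)
= 10×5^6
= 10×15625
= 156250

a_7 = 156250


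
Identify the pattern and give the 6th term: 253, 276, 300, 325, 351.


Pattern: triangular numbers: n(n+1)/2
Terms: 253, 276, 300, 325, 351
Next term = 378

Next term = 378


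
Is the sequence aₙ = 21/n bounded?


a₁ = 21, a₂ = 21/2, a₃ = 21/3, ...
0 < aₙ ≤ 21 for all n ≥ 1
Lower bound: 0, Upper bound: 21
The sequence IS bounded

Bounded (0 < aₙ ≤ 21)


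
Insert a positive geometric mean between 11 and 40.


GM = √(11×40) = √440 = 20.9762

GM = 20.9762


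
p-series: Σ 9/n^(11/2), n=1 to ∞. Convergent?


p-series test: Σ c/n^p converges if p > 1, diverges if p ≤ 1 (constant c > 0 doesn't affect convergence).
p = 11/2
11/2 > 1 → CONVERGES

Converges (p = 11/2 > 1)


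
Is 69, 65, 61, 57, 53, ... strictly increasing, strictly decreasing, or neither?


Differences: -4, -4, -4, -4
All differences < 0 → strictly DECREASING

Monotonically decreasing


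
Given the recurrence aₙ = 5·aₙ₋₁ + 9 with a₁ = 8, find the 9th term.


Computing step by step:
a_1 = 8
a_2 = 49
a_3 = 254
a_4 = 1279
a_5 = 6404
a_6 = 32029
a_7 = 160154
a_8 = 800779
a_9 = 4003904


a_9 = 4003904


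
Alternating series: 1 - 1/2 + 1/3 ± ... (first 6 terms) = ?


S = 1 - 1/2 + 1/3 - 1/4 + 1/5 - 1/6
= 0.6167
(Full series converges to +ln(2) ≈ +0.6931)

S_6 = 0.6167


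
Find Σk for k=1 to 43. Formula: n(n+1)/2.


n(n+1)/2 = 43×44/2 = 1892/2 = 946

Σk = 946


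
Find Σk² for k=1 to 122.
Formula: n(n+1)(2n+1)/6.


n = 122
n(n+1)(2n+1)/6 = 122×123×245/6
= 3676470/6 = 612745

Σk² = 612745


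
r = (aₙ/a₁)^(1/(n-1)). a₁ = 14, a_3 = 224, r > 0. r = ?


r^(n-1) = aₙ/a₁
r^2 = 224/14 = 16
r = 16^(1/2)
= ±4; taking r > 0 gives r = 4

r = 4


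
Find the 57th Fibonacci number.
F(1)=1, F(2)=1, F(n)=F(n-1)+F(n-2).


Fibonacci sequence: 1, 1, 2, 3, 5, 8, 13, 21, 34, 55, 89, ...
F(57) = 365435296162

F(57) = 365435296162


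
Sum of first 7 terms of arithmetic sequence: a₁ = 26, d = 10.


aₙ = 26 + (7-1)×10 = 86
Sₙ = n(a₁+aₙ)/2 = 7×(26+86)/2
= 7×112/2 = 392

S_7 = 392


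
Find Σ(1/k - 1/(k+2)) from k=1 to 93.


Telescoping with gap 2: two head and two tail terms survive.
= (1 + 1/2) - (1/94 + 1/95)
= 3/2 - 1/94 - 1/95 = 6603/4465

Sum = 6603/4465


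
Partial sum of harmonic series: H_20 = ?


H_20 = 1/1 + 1/2 + 1/3 + ... + 1/20
= 55835135/15519504
≈ 3.5977

H_20 = 55835135/15519504 ≈ 3.5977


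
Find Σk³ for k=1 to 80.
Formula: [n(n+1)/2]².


n(n+1)/2 = 80×81/2 = 3240
Σk³ = 3240² = 10497600

Σk³ = 10497600


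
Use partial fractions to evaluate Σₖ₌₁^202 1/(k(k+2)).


1/(k(k+2)) = (1/2)·(1/k - 1/(k+2)) (partial fractions)
Telescoping: Σ = (1/2)·(1 + 1/2 - 1/203 - 1/204) = 61711/82824

Sum = 61711/82824


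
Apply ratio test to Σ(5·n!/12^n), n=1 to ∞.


aₙ = 5·n!/12^n
a_{n+1}/aₙ = (n+1)!/12^(n+1) × 12^n/n!  (constant 5 cancels)
= (n+1)/12
L = lim(n→∞) (n+1)/12 = ∞
L > 1 → series DIVERGES

Diverges (ratio test: L = ∞ > 1)


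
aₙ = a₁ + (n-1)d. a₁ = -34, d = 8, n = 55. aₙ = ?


aₙ = a₁ + (n-1)d
= -34 + (55-1)×8
= -34 + 432
= 398

a_55 = 398


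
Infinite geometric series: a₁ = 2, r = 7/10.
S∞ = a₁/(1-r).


S∞ = a₁/(1-r) = 2/(1 - 7/10)
= 2/(3/10)
= 20/3

S∞ = 20/3


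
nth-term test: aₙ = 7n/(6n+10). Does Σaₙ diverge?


lim(n→∞) 7n/(6n+10) = 7/6 = 7/6  (divide numerator and denominator by n)
lim aₙ = 7/6 ≠ 0 → series DIVERGES

Diverges (lim aₙ = 7/6 ≠ 0)


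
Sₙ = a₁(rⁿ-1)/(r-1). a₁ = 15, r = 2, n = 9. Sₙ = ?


Sₙ = 15×(2^9 - 1)/(2 - 1)
= 15×(512 - 1)/1
= 15×511/1
= 7665

S_9 = 7665


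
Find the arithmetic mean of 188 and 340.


AM = (188 + 340)/2 = 528/2 = 264

AM = 264


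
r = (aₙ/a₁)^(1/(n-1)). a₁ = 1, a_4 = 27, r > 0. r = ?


r^(n-1) = aₙ/a₁
r^3 = 27/1 = 27
r = 27^(1/3)
= 3

r = 3


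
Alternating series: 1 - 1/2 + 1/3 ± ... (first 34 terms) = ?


S = 1 - 1/2 + 1/3 - 1/4 + 1/5 - 1/6 + 1/7 - 1/8 ± ...
= 0.6787
(Full series converges to +ln(2) ≈ +0.6931)

S_34 = 0.6787


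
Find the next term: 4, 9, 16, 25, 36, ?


Pattern: perfect squares: n²
Terms: 4, 9, 16, 25, 36
Next term = 49

Next term = 49


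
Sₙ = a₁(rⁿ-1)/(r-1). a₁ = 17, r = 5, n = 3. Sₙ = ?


Sₙ = 17×(5^3 - 1)/(5 - 1)
= 17×(125 - 1)/4
= 17×124/4
= 527

S_3 = 527


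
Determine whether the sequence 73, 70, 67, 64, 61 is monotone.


Differences: -3, -3, -3, -3
All differences < 0 → strictly DECREASING

Monotonically decreasing


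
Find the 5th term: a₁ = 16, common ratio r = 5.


aₙ = a₁·r^(n-1)
= 16×5^4
= 16×625
= 10000

a_5 = 10000


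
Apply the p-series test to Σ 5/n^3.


p-series test: Σ c/n^p converges if p > 1, diverges if p ≤ 1 (constant c > 0 doesn't affect convergence).
p = 3
3 > 1 → CONVERGES

Converges (p = 3 > 1)


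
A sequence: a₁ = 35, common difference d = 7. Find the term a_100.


aₙ = a₁ + (n-1)d
= 35 + (100-1)×7
= 35 + 693
= 728

a_100 = 728


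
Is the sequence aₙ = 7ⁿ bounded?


aₙ = 7ⁿ → as n→∞, aₙ→∞ (since base 7 > 1)
No finite upper bound exists
The sequence is UNBOUNDED

Unbounded (aₙ → ∞ as n → ∞)


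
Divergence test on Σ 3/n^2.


lim(n→∞) 3/n^2 = 0
lim aₙ = 0 → nth-term test is INCONCLUSIVE
(Need other tests; this is actually a convergent p-series with p=2 > 1)

Inconclusive (lim aₙ = 0; need another test)


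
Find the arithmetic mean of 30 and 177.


AM = (30 + 177)/2 = 207/2 = 103.5

AM = 103.5


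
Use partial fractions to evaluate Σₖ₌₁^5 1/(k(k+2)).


1/(k(k+2)) = (1/2)·(1/k - 1/(k+2)) (partial fractions)
Telescoping: Σ = (1/2)·(1 + 1/2 - 1/6 - 1/7) = 25/42

Sum = 25/42


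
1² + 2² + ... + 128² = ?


n = 128
n(n+1)(2n+1)/6 = 128×129×257/6
= 4243584/6 = 707264

Σk² = 707264


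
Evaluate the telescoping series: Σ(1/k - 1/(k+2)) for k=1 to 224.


Telescoping with gap 2: two head and two tail terms survive.
= (1 + 1/2) - (1/225 + 1/226)
= 3/2 - 1/225 - 1/226 = 37912/25425

Sum = 37912/25425


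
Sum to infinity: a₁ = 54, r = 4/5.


S∞ = a₁/(1-r) = 54/(1 - 4/5)
= 54/(1/5)
= 270

S∞ = 270


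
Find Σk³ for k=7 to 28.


Σₖ₌7^28 k³ = [28·29/2]² − [6·7/2]²
= 164836 − 441 = 164395

Σk³ = 164395


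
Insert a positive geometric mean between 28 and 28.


GM = √(28×28) = √784 = 28

GM = 28


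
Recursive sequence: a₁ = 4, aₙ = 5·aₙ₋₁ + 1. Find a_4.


Computing step by step:
a_1 = 4
a_2 = 21
a_3 = 106
a_4 = 531


a_4 = 531


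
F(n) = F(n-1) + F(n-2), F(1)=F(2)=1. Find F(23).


Fibonacci sequence: 1, 1, 2, 3, 5, 8, 13, 21, 34, 55, 89, ...
F(23) = 28657

F(23) = 28657


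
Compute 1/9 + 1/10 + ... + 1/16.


Σₖ₌9^16 1/k = 1/9 + 1/10 + 1/11 + 1/12 + 1/13 + 1/14 + 1/15 + 1/16
= 95549/144144
≈ 0.6629

Sum = 95549/144144 ≈ 0.6629


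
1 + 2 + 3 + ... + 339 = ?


n(n+1)/2 = 339×340/2 = 115260/2 = 57630

Σk = 57630


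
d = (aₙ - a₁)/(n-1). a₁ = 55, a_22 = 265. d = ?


d = (aₙ - a₁)/(n-1)
= (265 - 55)/(22-1)
= 210/21 = 10

d = 10


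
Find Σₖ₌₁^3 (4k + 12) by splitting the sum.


Σ(4k+12) = 4·Σk + 12·n
= 4·6 + 12·3
= 24 + 36 = 60

Σ = 60


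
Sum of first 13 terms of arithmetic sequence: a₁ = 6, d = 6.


aₙ = 6 + (13-1)×6 = 78
Sₙ = n(a₁+aₙ)/2 = 13×(6+78)/2
= 13×84/2 = 546

S_13 = 546


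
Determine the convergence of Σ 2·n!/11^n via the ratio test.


aₙ = 2·n!/11^n
a_{n+1}/aₙ = (n+1)!/11^(n+1) × 11^n/n!  (constant 2 cancels)
= (n+1)/11
L = lim(n→∞) (n+1)/11 = ∞
L > 1 → series DIVERGES

Diverges (ratio test: L = ∞ > 1)


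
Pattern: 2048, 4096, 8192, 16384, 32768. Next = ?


Pattern: powers of 2: 2ⁿ
Terms: 2048, 4096, 8192, 16384, 32768
Next term = 65536

Next term = 65536


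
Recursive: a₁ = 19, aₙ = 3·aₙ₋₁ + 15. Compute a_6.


Computing step by step:
a_1 = 19
a_2 = 72
a_3 = 231
a_4 = 708
a_5 = 2139
a_6 = 6432


a_6 = 6432


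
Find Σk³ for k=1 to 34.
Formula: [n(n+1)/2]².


n(n+1)/2 = 34×35/2 = 595
Σk³ = 595² = 354025

Σk³ = 354025


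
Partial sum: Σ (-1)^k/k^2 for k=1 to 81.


S = -1 + 1/4 - 1/9 + 1/16 - 1/25 + 1/36 - 1/49 + 1/64 ± ...
= -0.8225
(Full series converges to -π²/12 ≈ -0.8225)

S_81 = -0.8225


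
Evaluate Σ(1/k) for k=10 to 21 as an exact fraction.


Σₖ₌10^21 1/k = 1/10 + 1/11 + 1/12 + ... + 1/21
= 190049623/232792560
≈ 0.8164

Sum = 190049623/232792560 ≈ 0.8164


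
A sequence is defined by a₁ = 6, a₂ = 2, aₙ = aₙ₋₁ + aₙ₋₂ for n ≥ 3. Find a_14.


Computing iteratively: 6, 2, 8, 10, 18, 28, 46, 74, 120, 194, 314, 508, ...
a_14 = 1330

a_14 = 1330


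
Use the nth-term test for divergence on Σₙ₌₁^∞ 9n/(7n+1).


lim(n→∞) 9n/(7n+1) = 9/7 = 9/7  (divide numerator and denominator by n)
lim aₙ = 9/7 ≠ 0 → series DIVERGES

Diverges (lim aₙ = 9/7 ≠ 0)


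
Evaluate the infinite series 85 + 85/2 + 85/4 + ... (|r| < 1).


S∞ = a₁/(1-r) = 85/(1 - 1/2)
= 85/(1/2)
= 170

S∞ = 170


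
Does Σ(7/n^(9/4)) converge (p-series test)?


p-series test: Σ c/n^p converges if p > 1, diverges if p ≤ 1 (constant c > 0 doesn't affect convergence).
p = 9/4
9/4 > 1 → CONVERGES

Converges (p = 9/4 > 1)


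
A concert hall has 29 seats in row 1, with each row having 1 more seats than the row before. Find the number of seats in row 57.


aₙ = a₁ + (n-1)d
= 29 + (57-1)×1
= 29 + 56
= 85

a_57 = 85


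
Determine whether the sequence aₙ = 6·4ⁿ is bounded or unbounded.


aₙ = 6·4ⁿ → as n→∞, aₙ→∞ (since base 4 > 1)
No finite upper bound exists
The sequence is UNBOUNDED

Unbounded (aₙ → ∞ as n → ∞)


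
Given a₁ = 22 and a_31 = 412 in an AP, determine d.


d = (aₙ - a₁)/(n-1)
= (412 - 22)/(31-1)
= 390/30 = 13

d = 13


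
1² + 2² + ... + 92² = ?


n = 92
n(n+1)(2n+1)/6 = 92×93×185/6
= 1582860/6 = 263810

Σk² = 263810


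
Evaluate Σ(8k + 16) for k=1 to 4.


Σ(8k+16) = 8·Σk + 16·n
= 8·10 + 16·4
= 80 + 64 = 144

Σ = 144


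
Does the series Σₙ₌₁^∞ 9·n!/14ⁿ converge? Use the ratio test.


aₙ = 9·n!/14^n
a_{n+1}/aₙ = (n+1)!/14^(n+1) × 14^n/n!  (constant 9 cancels)
= (n+1)/14
L = lim(n→∞) (n+1)/14 = ∞
L > 1 → series DIVERGES

Diverges (ratio test: L = ∞ > 1)


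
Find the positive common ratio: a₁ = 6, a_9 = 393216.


r^(n-1) = aₙ/a₁
r^8 = 393216/6 = 65536
r = 65536^(1/8)
= ±4; taking r > 0 gives r = 4

r = 4


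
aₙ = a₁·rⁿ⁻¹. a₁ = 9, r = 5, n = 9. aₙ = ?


aₙ = a₁·r^(n-1)
= 9×5^8
= 9×390625
= 3515625

a_9 = 3515625


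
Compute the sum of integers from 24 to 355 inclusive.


Σₖ₌24^355 k = Σₖ₌₁^355 k − Σₖ₌₁^23 k
= 355·356/2 − 23·24/2
= 63190 − 276 = 62914

Σk = 62914


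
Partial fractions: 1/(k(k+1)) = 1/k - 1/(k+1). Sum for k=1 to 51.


1/(k(k+1)) = 1/k - 1/(k+1) (partial fractions)
Telescoping: Σ = 1 - 1/52 = 51/52

Sum = 51/52


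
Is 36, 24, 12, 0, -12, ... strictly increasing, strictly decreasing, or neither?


Differences: -12, -12, -12, -12
All differences < 0 → strictly DECREASING

Monotonically decreasing


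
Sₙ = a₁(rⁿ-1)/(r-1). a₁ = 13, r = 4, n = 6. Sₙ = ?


Sₙ = 13×(4^6 - 1)/(4 - 1)
= 13×(4096 - 1)/3
= 13×4095/3
= 17745

S_6 = 17745


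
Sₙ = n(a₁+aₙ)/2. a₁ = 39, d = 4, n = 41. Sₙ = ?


aₙ = 39 + (41-1)×4 = 199
Sₙ = n(a₁+aₙ)/2 = 41×(39+199)/2
= 41×238/2 = 4879

S_41 = 4879


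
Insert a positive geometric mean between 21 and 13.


GM = √(21×13) = √273 = 16.5227

GM = 16.5227


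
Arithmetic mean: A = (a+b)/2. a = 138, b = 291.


AM = (138 + 291)/2 = 429/2 = 214.5

AM = 214.5


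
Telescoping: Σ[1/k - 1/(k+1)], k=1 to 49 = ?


Telescoping: adjacent terms cancel.
= 1/1 - 1/50
= 1 - 1/50 = 49/50

Sum = 49/50


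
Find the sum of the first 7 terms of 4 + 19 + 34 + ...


aₙ = 4 + (7-1)×15 = 94
Sₙ = n(a₁+aₙ)/2 = 7×(4+94)/2
= 7×98/2 = 343

S_7 = 343


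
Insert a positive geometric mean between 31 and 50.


GM = √(31×50) = √1550 = 39.37

GM = 39.37


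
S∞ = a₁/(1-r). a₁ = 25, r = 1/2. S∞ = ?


S∞ = a₁/(1-r) = 25/(1 - 1/2)
= 25/(1/2)
= 50

S∞ = 50


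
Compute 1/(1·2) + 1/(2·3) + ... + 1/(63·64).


1/(k(k+1)) = 1/k - 1/(k+1) (partial fractions)
Telescoping: Σ = 1 - 1/64 = 63/64

Sum = 63/64


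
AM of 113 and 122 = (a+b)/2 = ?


AM = (113 + 122)/2 = 235/2 = 117.5

AM = 117.5


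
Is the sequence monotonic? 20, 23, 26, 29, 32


Differences: 3, 3, 3, 3
All differences > 0 → strictly INCREASING

Monotonically increasing


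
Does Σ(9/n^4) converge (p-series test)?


p-series test: Σ c/n^p converges if p > 1, diverges if p ≤ 1 (constant c > 0 doesn't affect convergence).
p = 4
4 > 1 → CONVERGES

Converges (p = 4 > 1)


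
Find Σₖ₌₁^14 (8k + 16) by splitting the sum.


Σ(8k+16) = 8·Σk + 16·n
= 8·105 + 16·14
= 840 + 224 = 1064

Σ = 1064


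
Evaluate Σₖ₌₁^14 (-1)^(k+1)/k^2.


S = 1 - 1/4 + 1/9 - 1/16 + 1/25 - 1/36 + 1/49 - 1/64 ± ...
= 0.8201
(Full series converges to +π²/12 ≈ +0.8225)

S_14 = 0.8201


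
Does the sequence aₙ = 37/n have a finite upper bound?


a₁ = 37, a₂ = 37/2, a₃ = 37/3, ...
0 < aₙ ≤ 37 for all n ≥ 1
Lower bound: 0, Upper bound: 37
The sequence IS bounded

Bounded (0 < aₙ ≤ 37)


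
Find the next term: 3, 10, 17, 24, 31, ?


Pattern: arithmetic (d=7)
Terms: 3, 10, 17, 24, 31
Next term = 38

Next term = 38


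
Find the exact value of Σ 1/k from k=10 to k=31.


Σₖ₌10^31 1/k = 1/10 + 1/11 + 1/12 + ... + 1/31
= 86517723849247/72201776446800
≈ 1.1983

Sum = 86517723849247/72201776446800 ≈ 1.1983


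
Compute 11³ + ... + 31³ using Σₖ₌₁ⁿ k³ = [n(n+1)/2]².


Σₖ₌11^31 k³ = [31·32/2]² − [10·11/2]²
= 246016 − 3025 = 242991

Σk³ = 242991


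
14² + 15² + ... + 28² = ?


Σₖ₌14^28 k² = Σₖ₌₁^28 k² − Σₖ₌₁^13 k²
= 28·29·57/6 − 13·14·27/6
= 7714 − 819 = 6895

Σk² = 6895


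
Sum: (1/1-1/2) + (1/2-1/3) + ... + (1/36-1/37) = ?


Telescoping: adjacent terms cancel.
= 1/1 - 1/37
= 1 - 1/37 = 36/37

Sum = 36/37


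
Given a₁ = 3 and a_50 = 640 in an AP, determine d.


d = (aₙ - a₁)/(n-1)
= (640 - 3)/(50-1)
= 637/49 = 13

d = 13


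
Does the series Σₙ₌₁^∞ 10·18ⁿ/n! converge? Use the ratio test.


aₙ = 10·18^n/n!
a_{n+1}/aₙ = 18^(n+1)/(n+1)! × n!/18^n  (constant 10 cancels)
= 18/(n+1)
L = lim(n→∞) 18/(n+1) = 0
L < 1 → series CONVERGES

Converges (ratio test: L = 0 < 1)


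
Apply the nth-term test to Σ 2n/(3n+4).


lim(n→∞) 2n/(3n+4) = 2/3 = 2/3  (divide numerator and denominator by n)
lim aₙ = 2/3 ≠ 0 → series DIVERGES

Diverges (lim aₙ = 2/3 ≠ 0)


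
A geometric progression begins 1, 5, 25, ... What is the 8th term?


aₙ = a₁·r^(n-1)
= 1×5^7
= 1×78125
= 78125

a_8 = 78125


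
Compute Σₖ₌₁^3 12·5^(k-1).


Sₙ = 12×(5^3 - 1)/(5 - 1)
= 12×(125 - 1)/4
= 12×124/4
= 372

S_3 = 372


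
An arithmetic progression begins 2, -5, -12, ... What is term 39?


aₙ = a₁ + (n-1)d
= 2 + (39-1)×-7
= 2 - 266
= -264

a_39 = -264


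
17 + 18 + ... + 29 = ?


Σₖ₌17^29 k = Σₖ₌₁^29 k − Σₖ₌₁^16 k
= 29·30/2 − 16·17/2
= 435 − 136 = 299

Σk = 299


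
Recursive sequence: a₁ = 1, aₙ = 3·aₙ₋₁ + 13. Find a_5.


Computing step by step:
a_1 = 1
a_2 = 16
a_3 = 61
a_4 = 196
a_5 = 601


a_5 = 601


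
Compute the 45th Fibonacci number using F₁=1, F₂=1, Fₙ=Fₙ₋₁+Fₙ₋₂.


Fibonacci sequence: 1, 1, 2, 3, 5, 8, 13, 21, 34, 55, 89, ...
F(45) = 1134903170

F(45) = 1134903170


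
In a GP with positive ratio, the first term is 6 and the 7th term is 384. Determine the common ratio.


r^(n-1) = aₙ/a₁
r^6 = 384/6 = 64
r = 64^(1/6)
= ±2; taking r > 0 gives r = 2

r = 2


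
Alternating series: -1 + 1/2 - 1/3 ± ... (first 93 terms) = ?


S = -1 + 1/2 - 1/3 + 1/4 - 1/5 + 1/6 - 1/7 + 1/8 ± ...
= -0.6985
(Full series converges to -ln(2) ≈ -0.6931)

S_93 = -0.6985


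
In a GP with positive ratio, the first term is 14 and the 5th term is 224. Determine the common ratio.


r^(n-1) = aₙ/a₁
r^4 = 224/14 = 16
r = 16^(1/4)
= ±2; taking r > 0 gives r = 2

r = 2


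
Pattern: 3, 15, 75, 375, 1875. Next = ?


Pattern: geometric (r=5)
Terms: 3, 15, 75, 375, 1875
Next term = 9375

Next term = 9375


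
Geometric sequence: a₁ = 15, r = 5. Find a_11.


aₙ = a₁·r^(n-1)
= 15×5^10
= 15×9765625
= 146484375

a_11 = 146484375


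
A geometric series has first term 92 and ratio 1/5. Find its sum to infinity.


S∞ = a₁/(1-r) = 92/(1 - 1/5)
= 92/(4/5)
= 115

S∞ = 115


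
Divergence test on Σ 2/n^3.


lim(n→∞) 2/n^3 = 0
lim aₙ = 0 → nth-term test is INCONCLUSIVE
(Need other tests; this is actually a convergent p-series with p=3 > 1)

Inconclusive (lim aₙ = 0; need another test)


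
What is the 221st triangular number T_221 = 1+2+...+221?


n(n+1)/2 = 221×222/2 = 49062/2 = 24531

Σk = 24531


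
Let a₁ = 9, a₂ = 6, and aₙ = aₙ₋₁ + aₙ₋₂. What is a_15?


Computing iteratively: 9, 6, 15, 21, 36, 57, 93, 150, 243, 393, 636, 1029, ...
a_15 = 4359

a_15 = 4359


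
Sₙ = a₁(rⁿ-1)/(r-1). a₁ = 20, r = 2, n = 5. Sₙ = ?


Sₙ = 20×(2^5 - 1)/(2 - 1)
= 20×(32 - 1)/1
= 20×31/1
= 620

S_5 = 620


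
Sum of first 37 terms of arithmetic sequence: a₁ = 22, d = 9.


aₙ = 22 + (37-1)×9 = 346
Sₙ = n(a₁+aₙ)/2 = 37×(22+346)/2
= 37×368/2 = 6808

S_37 = 6808


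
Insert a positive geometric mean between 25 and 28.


GM = √(25×28) = √700 = 26.4575

GM = 26.4575


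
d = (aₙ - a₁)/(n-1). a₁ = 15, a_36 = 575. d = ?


d = (aₙ - a₁)/(n-1)
= (575 - 15)/(36-1)
= 560/35 = 16

d = 16


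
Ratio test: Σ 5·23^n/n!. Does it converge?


aₙ = 5·23^n/n!
a_{n+1}/aₙ = 23^(n+1)/(n+1)! × n!/23^n  (constant 5 cancels)
= 23/(n+1)
L = lim(n→∞) 23/(n+1) = 0
L < 1 → series CONVERGES

Converges (ratio test: L = 0 < 1)


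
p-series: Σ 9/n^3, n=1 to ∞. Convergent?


p-series test: Σ c/n^p converges if p > 1, diverges if p ≤ 1 (constant c > 0 doesn't affect convergence).
p = 3
3 > 1 → CONVERGES

Converges (p = 3 > 1)


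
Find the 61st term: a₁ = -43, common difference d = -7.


aₙ = a₁ + (n-1)d
= -43 + (61-1)×-7
= -43 - 420
= -463

a_61 = -463


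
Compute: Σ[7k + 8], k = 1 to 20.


Σ(7k+8) = 7·Σk + 8·n
= 7·210 + 8·20
= 1470 + 160 = 1630

Σ = 1630


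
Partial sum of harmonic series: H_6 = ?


H_6 = 1/1 + 1/2 + 1/3 + 1/4 + 1/5 + 1/6
= 49/20
≈ 2.45

H_6 = 49/20 ≈ 2.45


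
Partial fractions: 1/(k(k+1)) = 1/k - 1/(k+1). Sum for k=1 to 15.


1/(k(k+1)) = 1/k - 1/(k+1) (partial fractions)
Telescoping: Σ = 1 - 1/16 = 15/16

Sum = 15/16


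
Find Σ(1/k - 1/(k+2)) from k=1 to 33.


Telescoping with gap 2: two head and two tail terms survive.
= (1 + 1/2) - (1/34 + 1/35)
= 3/2 - 1/34 - 1/35 = 858/595

Sum = 858/595


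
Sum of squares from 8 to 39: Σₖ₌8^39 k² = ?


Σₖ₌8^39 k² = Σₖ₌₁^39 k² − Σₖ₌₁^7 k²
= 39·40·79/6 − 7·8·15/6
= 20540 − 140 = 20400

Σk² = 20400


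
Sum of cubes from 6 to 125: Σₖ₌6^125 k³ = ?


Σₖ₌6^125 k³ = [125·126/2]² − [5·6/2]²
= 62015625 − 225 = 62015400

Σk³ = 62015400


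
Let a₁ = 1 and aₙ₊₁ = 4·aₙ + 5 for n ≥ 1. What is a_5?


Computing step by step:
a_1 = 1
a_2 = 9
a_3 = 41
a_4 = 169
a_5 = 681


a_5 = 681


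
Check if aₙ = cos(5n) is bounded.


For all n, -1 ≤ cos(5n) ≤ 1, so -1 ≤ cos(5n) ≤ 1
Lower bound: -1, Upper bound: 1
The sequence IS bounded

Bounded (-1 ≤ aₙ ≤ 1)


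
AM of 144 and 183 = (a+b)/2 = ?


AM = (144 + 183)/2 = 327/2 = 163.5

AM = 163.5


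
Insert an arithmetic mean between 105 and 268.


AM = (105 + 268)/2 = 373/2 = 186.5

AM = 186.5


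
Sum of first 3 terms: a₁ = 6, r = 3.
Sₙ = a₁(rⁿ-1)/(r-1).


Sₙ = 6×(3^3 - 1)/(3 - 1)
= 6×(27 - 1)/2
= 6×26/2
= 78

S_3 = 78


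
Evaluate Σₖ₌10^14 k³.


Σₖ₌10^14 k³ = [14·15/2]² − [9·10/2]²
= 11025 − 2025 = 9000

Σk³ = 9000


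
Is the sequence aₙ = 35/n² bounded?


a₁ = 35, a₂ = 35/4, a₃ = 35/9, ...
0 < aₙ ≤ 35 for all n ≥ 1
The sequence IS bounded

Bounded (0 < aₙ ≤ 35)


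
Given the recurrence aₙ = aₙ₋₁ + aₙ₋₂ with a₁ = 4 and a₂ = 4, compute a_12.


Computing iteratively: 4, 4, 8, 12, 20, 32, 52, 84, 136, 220, 356, 576
a_12 = 576

a_12 = 576


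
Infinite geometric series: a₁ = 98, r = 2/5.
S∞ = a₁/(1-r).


S∞ = a₁/(1-r) = 98/(1 - 2/5)
= 98/(3/5)
= 490/3

S∞ = 490/3


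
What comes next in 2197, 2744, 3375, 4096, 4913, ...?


Pattern: perfect cubes: n³
Terms: 2197, 2744, 3375, 4096, 4913
Next term = 5832

Next term = 5832


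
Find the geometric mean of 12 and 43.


GM = √(12×43) = √516 = 22.7156

GM = 22.7156


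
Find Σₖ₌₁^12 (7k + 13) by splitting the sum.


Σ(7k+13) = 7·Σk + 13·n
= 7·78 + 13·12
= 546 + 156 = 702

Σ = 702


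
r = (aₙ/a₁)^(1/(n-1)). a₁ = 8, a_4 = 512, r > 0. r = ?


r^(n-1) = aₙ/a₁
r^3 = 512/8 = 64
r = 64^(1/3)
= 4

r = 4


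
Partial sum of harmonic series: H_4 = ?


H_4 = 1/1 + 1/2 + 1/3 + 1/4
= 25/12
≈ 2.0833

H_4 = 25/12 ≈ 2.0833


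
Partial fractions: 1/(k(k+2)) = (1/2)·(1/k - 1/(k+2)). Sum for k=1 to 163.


1/(k(k+2)) = (1/2)·(1/k - 1/(k+2)) (partial fractions)
Telescoping: Σ = (1/2)·(1 + 1/2 - 1/164 - 1/165) = 40261/54120

Sum = 40261/54120


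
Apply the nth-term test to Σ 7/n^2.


lim(n→∞) 7/n^2 = 0
lim aₙ = 0 → nth-term test is INCONCLUSIVE
(Need other tests; this is actually a convergent p-series with p=2 > 1)

Inconclusive (lim aₙ = 0; need another test)


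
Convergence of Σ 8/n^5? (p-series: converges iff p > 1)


p-series test: Σ c/n^p converges if p > 1, diverges if p ≤ 1 (constant c > 0 doesn't affect convergence).
p = 5
5 > 1 → CONVERGES

Converges (p = 5 > 1)


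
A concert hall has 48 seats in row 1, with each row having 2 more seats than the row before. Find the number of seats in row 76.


aₙ = a₁ + (n-1)d
= 48 + (76-1)×2
= 48 + 150
= 198

a_76 = 198


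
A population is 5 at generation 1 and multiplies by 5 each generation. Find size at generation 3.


aₙ = a₁·r^(n-1)
= 5×5^2
= 5×25
= 125

a_3 = 125


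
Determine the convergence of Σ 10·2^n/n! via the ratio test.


aₙ = 10·2^n/n!
a_{n+1}/aₙ = 2^(n+1)/(n+1)! × n!/2^n  (constant 10 cancels)
= 2/(n+1)
L = lim(n→∞) 2/(n+1) = 0
L < 1 → series CONVERGES

Converges (ratio test: L = 0 < 1)


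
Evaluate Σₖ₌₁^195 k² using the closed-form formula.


n = 195
n(n+1)(2n+1)/6 = 195×196×391/6
= 14944020/6 = 2490670

Σk² = 2490670


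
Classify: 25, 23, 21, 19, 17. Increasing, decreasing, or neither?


Differences: -2, -2, -2, -2
All differences < 0 → strictly DECREASING

Monotonically decreasing


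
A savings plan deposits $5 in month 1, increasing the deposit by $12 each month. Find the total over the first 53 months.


aₙ = 5 + (53-1)×12 = 629
Sₙ = n(a₁+aₙ)/2 = 53×(5+629)/2
= 53×634/2 = 16801

S_53 = 16801


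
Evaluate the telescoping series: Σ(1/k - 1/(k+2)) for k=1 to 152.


Telescoping with gap 2: two head and two tail terms survive.
= (1 + 1/2) - (1/153 + 1/154)
= 3/2 - 1/153 - 1/154 = 17518/11781

Sum = 17518/11781


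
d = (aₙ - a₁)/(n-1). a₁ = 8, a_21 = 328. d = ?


d = (aₙ - a₁)/(n-1)
= (328 - 8)/(21-1)
= 320/20 = 16

d = 16


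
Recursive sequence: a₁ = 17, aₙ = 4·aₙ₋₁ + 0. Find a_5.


Computing step by step:
a_1 = 17
a_2 = 68
a_3 = 272
a_4 = 1088
a_5 = 4352


a_5 = 4352


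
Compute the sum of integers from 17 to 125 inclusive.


Σₖ₌17^125 k = Σₖ₌₁^125 k − Σₖ₌₁^16 k
= 125·126/2 − 16·17/2
= 7875 − 136 = 7739

Σk = 7739


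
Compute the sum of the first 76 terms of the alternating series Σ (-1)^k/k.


S = -1 + 1/2 - 1/3 + 1/4 - 1/5 + 1/6 - 1/7 + 1/8 ± ...
= -0.6866
(Full series converges to -ln(2) ≈ -0.6931)

S_76 = -0.6866


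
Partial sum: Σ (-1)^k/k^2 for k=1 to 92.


S = -1 + 1/4 - 1/9 + 1/16 - 1/25 + 1/36 - 1/49 + 1/64 ± ...
= -0.8224
(Full series converges to -π²/12 ≈ -0.8225)

S_92 = -0.8224


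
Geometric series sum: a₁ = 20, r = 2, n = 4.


Sₙ = 20×(2^4 - 1)/(2 - 1)
= 20×(16 - 1)/1
= 20×15/1
= 300

S_4 = 300


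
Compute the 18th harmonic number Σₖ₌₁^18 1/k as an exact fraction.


H_18 = 1/1 + 1/2 + 1/3 + ... + 1/18
= 14274301/4084080
≈ 3.4951

H_18 = 14274301/4084080 ≈ 3.4951


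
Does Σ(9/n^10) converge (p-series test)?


p-series test: Σ c/n^p converges if p > 1, diverges if p ≤ 1 (constant c > 0 doesn't affect convergence).
p = 10
10 > 1 → CONVERGES

Converges (p = 10 > 1)


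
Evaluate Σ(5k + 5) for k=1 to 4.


Σ(5k+5) = 5·Σk + 5·n
= 5·10 + 5·4
= 50 + 20 = 70

Σ = 70


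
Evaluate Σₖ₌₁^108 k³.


n(n+1)/2 = 108×109/2 = 5886
Σk³ = 5886² = 34644996

Σk³ = 34644996


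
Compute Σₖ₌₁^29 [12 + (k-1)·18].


aₙ = 12 + (29-1)×18 = 516
Sₙ = n(a₁+aₙ)/2 = 29×(12+516)/2
= 29×528/2 = 7656

S_29 = 7656


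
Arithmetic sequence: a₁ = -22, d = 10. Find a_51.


aₙ = a₁ + (n-1)d
= -22 + (51-1)×10
= -22 + 500
= 478

a_51 = 478


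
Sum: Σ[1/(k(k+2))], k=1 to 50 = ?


1/(k(k+2)) = (1/2)·(1/k - 1/(k+2)) (partial fractions)
Telescoping: Σ = (1/2)·(1 + 1/2 - 1/51 - 1/52) = 3875/5304

Sum = 3875/5304


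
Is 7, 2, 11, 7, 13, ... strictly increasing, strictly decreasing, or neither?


Differences: -5, 9, -4, 6
Difference at position 2 is +9 (> 0) but position 1 is -5 (< 0) — sequence both rises and falls
→ NOT monotonic

Not monotonic


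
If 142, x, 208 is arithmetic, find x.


AM = (142 + 208)/2 = 350/2 = 175

AM = 175


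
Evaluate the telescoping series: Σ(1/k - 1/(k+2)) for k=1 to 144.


Telescoping with gap 2: two head and two tail terms survive.
= (1 + 1/2) - (1/145 + 1/146)
= 3/2 - 1/145 - 1/146 = 15732/10585

Sum = 15732/10585


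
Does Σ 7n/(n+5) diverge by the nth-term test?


lim(n→∞) 7n/(n+5) = 7/1 = 7  (divide numerator and denominator by n)
lim aₙ = 7 ≠ 0 → series DIVERGES

Diverges (lim aₙ = 7 ≠ 0)


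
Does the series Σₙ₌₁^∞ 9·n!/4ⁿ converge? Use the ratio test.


aₙ = 9·n!/4^n
a_{n+1}/aₙ = (n+1)!/4^(n+1) × 4^n/n!  (constant 9 cancels)
= (n+1)/4
L = lim(n→∞) (n+1)/4 = ∞
L > 1 → series DIVERGES

Diverges (ratio test: L = ∞ > 1)


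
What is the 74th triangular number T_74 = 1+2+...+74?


n(n+1)/2 = 74×75/2 = 5550/2 = 2775

Σk = 2775


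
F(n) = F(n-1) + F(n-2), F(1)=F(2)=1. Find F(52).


Fibonacci sequence: 1, 1, 2, 3, 5, 8, 13, 21, 34, 55, 89, ...
F(52) = 32951280099

F(52) = 32951280099


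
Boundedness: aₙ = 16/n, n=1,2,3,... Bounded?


a₁ = 16, a₂ = 16/2, a₃ = 16/3, ...
0 < aₙ ≤ 16 for all n ≥ 1
Lower bound: 0, Upper bound: 16
The sequence IS bounded

Bounded (0 < aₙ ≤ 16)


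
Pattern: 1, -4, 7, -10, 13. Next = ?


Pattern: alternating sign, magnitude arithmetic (d=3)
Terms: 1, -4, 7, -10, 13
Next term = -16

Next term = -16


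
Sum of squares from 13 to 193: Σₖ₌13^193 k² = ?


Σₖ₌13^193 k² = Σₖ₌₁^193 k² − Σₖ₌₁^12 k²
= 193·194·387/6 − 12·13·25/6
= 2415009 − 650 = 2414359

Σk² = 2414359


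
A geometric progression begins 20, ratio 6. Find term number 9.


aₙ = a₁·r^(n-1)
= 20×6^8
= 20×1679616
= 33592320

a_9 = 33592320


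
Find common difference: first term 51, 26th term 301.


d = (aₙ - a₁)/(n-1)
= (301 - 51)/(26-1)
= 250/25 = 10

d = 10


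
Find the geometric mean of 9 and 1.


GM = √(9×1) = √9 = 3

GM = 3


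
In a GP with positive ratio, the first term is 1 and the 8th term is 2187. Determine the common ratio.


r^(n-1) = aₙ/a₁
r^7 = 2187/1 = 2187
r = 2187^(1/7)
= 3

r = 3


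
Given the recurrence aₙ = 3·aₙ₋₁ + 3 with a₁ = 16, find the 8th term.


Computing step by step:
a_1 = 16
a_2 = 51
a_3 = 156
a_4 = 471
a_5 = 1416
a_6 = 4251
a_7 = 12756
a_8 = 38271


a_8 = 38271


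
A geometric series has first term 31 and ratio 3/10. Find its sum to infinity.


S∞ = a₁/(1-r) = 31/(1 - 3/10)
= 31/(7/10)
= 310/7

S∞ = 310/7


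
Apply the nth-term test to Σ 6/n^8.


lim(n→∞) 6/n^8 = 0
lim aₙ = 0 → nth-term test is INCONCLUSIVE
(Need other tests; this is actually a convergent p-series with p=8 > 1)

Inconclusive (lim aₙ = 0; need another test)


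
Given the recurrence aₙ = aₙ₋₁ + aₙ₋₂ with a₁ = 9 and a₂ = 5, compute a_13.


Computing iteratively: 9, 5, 14, 19, 33, 52, 85, 137, 222, 359, 581, 940, ...
a_13 = 1521

a_13 = 1521


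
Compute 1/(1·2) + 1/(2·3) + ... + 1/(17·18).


1/(k(k+1)) = 1/k - 1/(k+1) (partial fractions)
Telescoping: Σ = 1 - 1/18 = 17/18

Sum = 17/18


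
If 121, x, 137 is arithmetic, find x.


AM = (121 + 137)/2 = 258/2 = 129

AM = 129


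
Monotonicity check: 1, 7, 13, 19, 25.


Differences: 6, 6, 6, 6
All differences > 0 → strictly INCREASING

Monotonically increasing


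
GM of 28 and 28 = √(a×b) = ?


GM = √(28×28) = √784 = 28

GM = 28


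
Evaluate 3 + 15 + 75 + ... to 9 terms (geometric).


Sₙ = 3×(5^9 - 1)/(5 - 1)
= 3×(1953125 - 1)/4
= 3×1953124/4
= 1464843

S_9 = 1464843


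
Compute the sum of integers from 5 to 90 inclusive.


Σₖ₌5^90 k = Σₖ₌₁^90 k − Σₖ₌₁^4 k
= 90·91/2 − 4·5/2
= 4095 − 10 = 4085

Σk = 4085


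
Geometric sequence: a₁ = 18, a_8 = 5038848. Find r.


r^(n-1) = aₙ/a₁
r^7 = 5038848/18 = 279936
r = 279936^(1/7)
= 6

r = 6


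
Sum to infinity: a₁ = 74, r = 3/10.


S∞ = a₁/(1-r) = 74/(1 - 3/10)
= 74/(7/10)
= 740/7

S∞ = 740/7


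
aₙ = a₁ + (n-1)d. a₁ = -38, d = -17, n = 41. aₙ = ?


aₙ = a₁ + (n-1)d
= -38 + (41-1)×-17
= -38 - 680
= -718

a_41 = -718


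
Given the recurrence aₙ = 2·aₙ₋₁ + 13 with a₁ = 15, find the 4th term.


Computing step by step:
a_1 = 15
a_2 = 43
a_3 = 99
a_4 = 211


a_4 = 211


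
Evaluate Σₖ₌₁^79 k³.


n(n+1)/2 = 79×80/2 = 3160
Σk³ = 3160² = 9985600

Σk³ = 9985600


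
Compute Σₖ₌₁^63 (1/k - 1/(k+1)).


Telescoping: adjacent terms cancel.
= 1/1 - 1/64
= 1 - 1/64 = 63/64

Sum = 63/64


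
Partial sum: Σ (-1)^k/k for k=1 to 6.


S = -1 + 1/2 - 1/3 + 1/4 - 1/5 + 1/6
= -0.6167
(Full series converges to -ln(2) ≈ -0.6931)

S_6 = -0.6167


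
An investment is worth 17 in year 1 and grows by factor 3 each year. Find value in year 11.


aₙ = a₁·r^(n-1)
= 17×3^10
= 17×59049
= 1003833

a_11 = 1003833


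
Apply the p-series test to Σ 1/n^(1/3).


p-series test: Σ c/n^p converges if p > 1, diverges if p ≤ 1 (constant c > 0 doesn't affect convergence).
p = 1/3
1/3 ≤ 1 → DIVERGES

Diverges (p = 1/3 ≤ 1)


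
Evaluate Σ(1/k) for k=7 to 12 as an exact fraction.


Σₖ₌7^12 1/k = 1/7 + 1/8 + 1/9 + 1/10 + 1/11 + 1/12
= 18107/27720
≈ 0.6532

Sum = 18107/27720 ≈ 0.6532


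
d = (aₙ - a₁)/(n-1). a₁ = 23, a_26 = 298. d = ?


d = (aₙ - a₁)/(n-1)
= (298 - 23)/(26-1)
= 275/25 = 11

d = 11


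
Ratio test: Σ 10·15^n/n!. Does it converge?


aₙ = 10·15^n/n!
a_{n+1}/aₙ = 15^(n+1)/(n+1)! × n!/15^n  (constant 10 cancels)
= 15/(n+1)
L = lim(n→∞) 15/(n+1) = 0
L < 1 → series CONVERGES

Converges (ratio test: L = 0 < 1)


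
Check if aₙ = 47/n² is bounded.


a₁ = 47, a₂ = 47/4, a₃ = 47/9, ...
0 < aₙ ≤ 47 for all n ≥ 1
The sequence IS bounded

Bounded (0 < aₙ ≤ 47)


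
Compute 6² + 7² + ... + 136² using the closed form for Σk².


Σₖ₌6^136 k² = Σₖ₌₁^136 k² − Σₖ₌₁^5 k²
= 136·137·273/6 − 5·6·11/6
= 847756 − 55 = 847701

Σk² = 847701


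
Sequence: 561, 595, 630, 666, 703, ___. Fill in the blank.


Pattern: triangular numbers: n(n+1)/2
Terms: 561, 595, 630, 666, 703
Next term = 741

Next term = 741


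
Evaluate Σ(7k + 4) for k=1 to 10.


Σ(7k+4) = 7·Σk + 4·n
= 7·55 + 4·10
= 385 + 40 = 425

Σ = 425


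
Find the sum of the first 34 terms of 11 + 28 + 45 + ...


aₙ = 11 + (34-1)×17 = 572
Sₙ = n(a₁+aₙ)/2 = 34×(11+572)/2
= 34×583/2 = 9911

S_34 = 9911


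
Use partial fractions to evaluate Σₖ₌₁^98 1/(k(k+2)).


1/(k(k+2)) = (1/2)·(1/k - 1/(k+2)) (partial fractions)
Telescoping: Σ = (1/2)·(1 + 1/2 - 1/99 - 1/100) = 14651/19800

Sum = 14651/19800


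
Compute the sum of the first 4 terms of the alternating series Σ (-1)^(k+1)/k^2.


S = 1 - 1/4 + 1/9 - 1/16
= 0.7986
(Full series converges to +π²/12 ≈ +0.8225)

S_4 = 0.7986


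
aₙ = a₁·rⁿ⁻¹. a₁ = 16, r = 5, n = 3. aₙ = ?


aₙ = a₁·r^(n-1)
= 16×5^2
= 16×25
= 400

a_3 = 400


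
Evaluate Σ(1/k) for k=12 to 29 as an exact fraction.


Σₖ₌12^29 1/k = 1/12 + 1/13 + 1/14 + ... + 1/29
= 2193481706497/2329089562800
≈ 0.9418

Sum = 2193481706497/2329089562800 ≈ 0.9418


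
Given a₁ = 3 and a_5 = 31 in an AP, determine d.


d = (aₙ - a₁)/(n-1)
= (31 - 3)/(5-1)
= 28/4 = 7

d = 7


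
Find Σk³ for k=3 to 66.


Σₖ₌3^66 k³ = [66·67/2]² − [2·3/2]²
= 4888521 − 9 = 4888512

Σk³ = 4888512


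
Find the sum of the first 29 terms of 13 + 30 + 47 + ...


aₙ = 13 + (29-1)×17 = 489
Sₙ = n(a₁+aₙ)/2 = 29×(13+489)/2
= 29×502/2 = 7279

S_29 = 7279


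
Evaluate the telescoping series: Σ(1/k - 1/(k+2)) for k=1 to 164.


Telescoping with gap 2: two head and two tail terms survive.
= (1 + 1/2) - (1/165 + 1/166)
= 3/2 - 1/165 - 1/166 = 20377/13695

Sum = 20377/13695


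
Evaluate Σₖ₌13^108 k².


Σₖ₌13^108 k² = Σₖ₌₁^108 k² − Σₖ₌₁^12 k²
= 108·109·217/6 − 12·13·25/6
= 425754 − 650 = 425104

Σk² = 425104


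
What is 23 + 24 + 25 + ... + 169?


Σₖ₌23^169 k = Σₖ₌₁^169 k − Σₖ₌₁^22 k
= 169·170/2 − 22·23/2
= 14365 − 253 = 14112

Σk = 14112


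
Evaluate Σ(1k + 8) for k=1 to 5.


Σ(1k+8) = 1·Σk + 8·n
= 1·15 + 8·5
= 15 + 40 = 55

Σ = 55


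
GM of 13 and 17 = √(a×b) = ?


GM = √(13×17) = √221 = 14.8661

GM = 14.8661


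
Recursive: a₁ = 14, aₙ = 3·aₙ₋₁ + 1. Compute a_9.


Computing step by step:
a_1 = 14
a_2 = 43
a_3 = 130
a_4 = 391
a_5 = 1174
a_6 = 3523
a_7 = 10570
a_8 = 31711
a_9 = 95134


a_9 = 95134


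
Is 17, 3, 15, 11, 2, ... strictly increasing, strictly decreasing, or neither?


Differences: -14, 12, -4, -9
Difference at position 2 is +12 (> 0) but position 1 is -14 (< 0) — sequence both rises and falls
→ NOT monotonic

Not monotonic


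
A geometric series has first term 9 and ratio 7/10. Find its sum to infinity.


S∞ = a₁/(1-r) = 9/(1 - 7/10)
= 9/(3/10)
= 30

S∞ = 30


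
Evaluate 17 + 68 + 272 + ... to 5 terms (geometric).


Sₙ = 17×(4^5 - 1)/(4 - 1)
= 17×(1024 - 1)/3
= 17×1023/3
= 5797

S_5 = 5797


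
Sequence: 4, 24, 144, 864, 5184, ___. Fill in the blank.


Pattern: geometric (r=6)
Terms: 4, 24, 144, 864, 5184
Next term = 31104

Next term = 31104


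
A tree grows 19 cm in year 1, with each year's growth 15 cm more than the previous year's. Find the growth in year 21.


aₙ = a₁ + (n-1)d
= 19 + (21-1)×15
= 19 + 300
= 319

a_21 = 319


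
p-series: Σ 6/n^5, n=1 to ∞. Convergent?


p-series test: Σ c/n^p converges if p > 1, diverges if p ≤ 1 (constant c > 0 doesn't affect convergence).
p = 5
5 > 1 → CONVERGES

Converges (p = 5 > 1)


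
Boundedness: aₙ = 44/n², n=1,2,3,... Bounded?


a₁ = 44, a₂ = 44/4, a₃ = 44/9, ...
0 < aₙ ≤ 44 for all n ≥ 1
The sequence IS bounded

Bounded (0 < aₙ ≤ 44)


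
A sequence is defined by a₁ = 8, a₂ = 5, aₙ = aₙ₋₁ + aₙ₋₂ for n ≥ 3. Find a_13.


Computing iteratively: 8, 5, 13, 18, 31, 49, 80, 129, 209, 338, 547, 885, ...
a_13 = 1432

a_13 = 1432


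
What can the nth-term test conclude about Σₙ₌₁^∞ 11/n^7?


lim(n→∞) 11/n^7 = 0
lim aₙ = 0 → nth-term test is INCONCLUSIVE
(Need other tests; this is actually a convergent p-series with p=7 > 1)

Inconclusive (lim aₙ = 0; need another test)


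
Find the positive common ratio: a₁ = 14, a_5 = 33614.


r^(n-1) = aₙ/a₁
r^4 = 33614/14 = 2401
r = 2401^(1/4)
= ±7; taking r > 0 gives r = 7

r = 7


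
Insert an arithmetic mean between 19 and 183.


AM = (19 + 183)/2 = 202/2 = 101

AM = 101


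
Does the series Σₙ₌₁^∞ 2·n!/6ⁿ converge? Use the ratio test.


aₙ = 2·n!/6^n
a_{n+1}/aₙ = (n+1)!/6^(n+1) × 6^n/n!  (constant 2 cancels)
= (n+1)/6
L = lim(n→∞) (n+1)/6 = ∞
L > 1 → series DIVERGES

Diverges (ratio test: L = ∞ > 1)


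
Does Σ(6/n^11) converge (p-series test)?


p-series test: Σ c/n^p converges if p > 1, diverges if p ≤ 1 (constant c > 0 doesn't affect convergence).
p = 11
11 > 1 → CONVERGES

Converges (p = 11 > 1)


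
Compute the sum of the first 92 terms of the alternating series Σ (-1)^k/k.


S = -1 + 1/2 - 1/3 + 1/4 - 1/5 + 1/6 - 1/7 + 1/8 ± ...
= -0.6877
(Full series converges to -ln(2) ≈ -0.6931)

S_92 = -0.6877


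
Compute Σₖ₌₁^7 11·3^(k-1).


Sₙ = 11×(3^7 - 1)/(3 - 1)
= 11×(2187 - 1)/2
= 11×2186/2
= 12023

S_7 = 12023


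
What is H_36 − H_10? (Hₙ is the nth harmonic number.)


Σₖ₌11^36 1/k = 1/11 + 1/12 + 1/13 + ... + 1/36
= 2335944903847/1875370816800
≈ 1.2456

Sum = 2335944903847/1875370816800 ≈ 1.2456


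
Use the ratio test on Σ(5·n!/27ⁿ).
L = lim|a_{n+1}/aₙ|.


aₙ = 5·n!/27^n
a_{n+1}/aₙ = (n+1)!/27^(n+1) × 27^n/n!  (constant 5 cancels)
= (n+1)/27
L = lim(n→∞) (n+1)/27 = ∞
L > 1 → series DIVERGES

Diverges (ratio test: L = ∞ > 1)
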